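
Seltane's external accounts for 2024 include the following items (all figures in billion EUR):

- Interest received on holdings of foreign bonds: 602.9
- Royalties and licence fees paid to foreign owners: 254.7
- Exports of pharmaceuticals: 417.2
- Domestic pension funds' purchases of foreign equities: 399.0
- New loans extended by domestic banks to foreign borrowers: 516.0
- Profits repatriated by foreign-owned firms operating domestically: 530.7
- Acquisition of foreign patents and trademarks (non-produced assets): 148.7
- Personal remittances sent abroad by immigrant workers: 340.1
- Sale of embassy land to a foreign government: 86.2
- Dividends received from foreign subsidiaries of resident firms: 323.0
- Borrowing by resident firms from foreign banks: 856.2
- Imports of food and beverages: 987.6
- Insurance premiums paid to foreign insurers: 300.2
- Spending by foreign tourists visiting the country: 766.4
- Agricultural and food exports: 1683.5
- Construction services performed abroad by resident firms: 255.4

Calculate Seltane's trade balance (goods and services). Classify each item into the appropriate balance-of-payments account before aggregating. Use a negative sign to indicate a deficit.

1580.0

Goods: -987.6 + 1683.5 + 417.2 = 1113.1
Services: 766.4 - 254.7 - 300.2 + 255.4 = 466.9
Trade balance = 1113.1 + 466.9 = 1580.0
(Excluded from the trade balance — primary income: interest received on holdings of foreign bonds 602.9, profits repatriated by foreign-owned firms operating domestically 530.7, dividends received from foreign subsidiaries of resident firms 323.0; financial account: domestic pension funds' purchases of foreign equities 399.0, new loans extended by domestic banks to foreign borrowers 516.0, borrowing by resident firms from foreign banks 856.2; capital account: acquisition of foreign patents and trademarks (non-produced assets) 148.7, sale of embassy land to a foreign government 86.2; secondary income: personal remittances sent abroad by immigrant workers 340.1.)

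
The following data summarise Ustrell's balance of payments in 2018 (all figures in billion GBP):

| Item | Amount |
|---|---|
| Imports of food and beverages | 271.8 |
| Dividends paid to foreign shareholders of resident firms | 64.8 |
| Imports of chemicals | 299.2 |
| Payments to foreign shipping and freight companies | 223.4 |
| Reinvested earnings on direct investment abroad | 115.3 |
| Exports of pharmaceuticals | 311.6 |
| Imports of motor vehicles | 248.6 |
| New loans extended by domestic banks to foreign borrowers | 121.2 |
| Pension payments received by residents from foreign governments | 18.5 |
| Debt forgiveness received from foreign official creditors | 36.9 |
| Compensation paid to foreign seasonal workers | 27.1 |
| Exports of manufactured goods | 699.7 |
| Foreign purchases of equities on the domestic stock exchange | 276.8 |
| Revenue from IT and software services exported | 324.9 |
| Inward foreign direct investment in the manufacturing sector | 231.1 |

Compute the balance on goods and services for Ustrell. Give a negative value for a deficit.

293.2

Goods: 311.6 - 299.2 - 248.6 - 271.8 + 699.7 = 191.7
Services: 324.9 - 223.4 = 101.5
Trade balance = 191.7 + 101.5 = 293.2
(Excluded from the trade balance — primary income: dividends paid to foreign shareholders of resident firms 64.8, reinvested earnings on direct investment abroad 115.3, compensation paid to foreign seasonal workers 27.1; financial account: new loans extended by domestic banks to foreign borrowers 121.2, foreign purchases of equities on the domestic stock exchange 276.8, inward foreign direct investment in the manufacturing sector 231.1; secondary income: pension payments received by residents from foreign governments 18.5; capital account: debt forgiveness received from foreign official creditors 36.9.)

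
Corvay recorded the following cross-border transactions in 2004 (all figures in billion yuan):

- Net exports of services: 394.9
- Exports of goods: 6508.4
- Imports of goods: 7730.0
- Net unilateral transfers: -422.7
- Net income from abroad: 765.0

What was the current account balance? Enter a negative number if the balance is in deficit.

-484.4

Goods balance = 6508.4 - 7730.0 = -1221.6
Services balance = 394.9
Trade balance (goods + services) = -1221.6 + 394.9 = -826.7
Net primary income = 765.0
Net secondary income = -422.7
Current account = -826.7 + 765.0 + (-422.7) = -484.4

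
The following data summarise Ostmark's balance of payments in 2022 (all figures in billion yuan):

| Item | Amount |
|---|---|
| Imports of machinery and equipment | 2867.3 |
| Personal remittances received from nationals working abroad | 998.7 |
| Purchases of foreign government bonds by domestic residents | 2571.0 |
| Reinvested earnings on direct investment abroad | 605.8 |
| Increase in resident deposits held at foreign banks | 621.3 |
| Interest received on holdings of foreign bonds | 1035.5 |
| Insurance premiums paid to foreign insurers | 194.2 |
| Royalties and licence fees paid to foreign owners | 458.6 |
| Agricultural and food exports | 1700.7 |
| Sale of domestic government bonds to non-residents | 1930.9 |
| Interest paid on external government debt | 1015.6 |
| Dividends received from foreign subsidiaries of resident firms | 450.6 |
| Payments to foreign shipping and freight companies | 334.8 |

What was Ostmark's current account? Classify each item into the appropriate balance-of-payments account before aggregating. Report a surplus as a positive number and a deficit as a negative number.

-79.2

Goods: -2867.3 + 1700.7 = -1166.6
Services: -334.8 - 458.6 - 194.2 = -987.6
Primary income: 450.6 + 605.8 + 1035.5 - 1015.6 = 1076.3
Secondary income: 998.7
Current account = (-1166.6) + (-987.6) + 1076.3 + 998.7 = -79.2
(Excluded from the current account — financial account: purchases of foreign government bonds by domestic residents 2571.0, increase in resident deposits held at foreign banks 621.3, sale of domestic government bonds to non-residents 1930.9.)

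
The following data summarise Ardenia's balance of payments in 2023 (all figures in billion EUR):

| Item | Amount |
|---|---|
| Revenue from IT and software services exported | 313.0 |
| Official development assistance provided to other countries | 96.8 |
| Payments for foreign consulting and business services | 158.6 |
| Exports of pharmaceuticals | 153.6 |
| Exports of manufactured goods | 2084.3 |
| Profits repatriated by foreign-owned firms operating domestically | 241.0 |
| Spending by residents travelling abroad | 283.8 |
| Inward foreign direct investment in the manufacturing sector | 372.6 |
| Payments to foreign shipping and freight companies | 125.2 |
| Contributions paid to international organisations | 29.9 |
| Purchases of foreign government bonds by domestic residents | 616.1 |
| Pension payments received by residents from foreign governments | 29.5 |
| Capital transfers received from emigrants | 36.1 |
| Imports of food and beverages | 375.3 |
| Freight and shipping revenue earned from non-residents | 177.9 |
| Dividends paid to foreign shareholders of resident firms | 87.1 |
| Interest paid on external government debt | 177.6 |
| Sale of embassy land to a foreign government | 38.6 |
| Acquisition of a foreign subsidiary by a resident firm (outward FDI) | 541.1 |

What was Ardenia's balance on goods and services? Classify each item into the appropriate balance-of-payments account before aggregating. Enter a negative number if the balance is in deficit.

Goods: 153.6 + 2084.3 - 375.3 = 1862.6
Services: -283.8 + 177.9 + 313.0 - 125.2 - 158.6 = -76.7
Trade balance = 1862.6 + (-76.7) = 1785.9
(Excluded from the trade balance — secondary income: official development assistance provided to other countries 96.8, contributions paid to international organisations 29.9, pension payments received by residents from foreign governments 29.5; primary income: profits repatriated by foreign-owned firms operating domestically 241.0, dividends paid to foreign shareholders of resident firms 87.1, interest paid on external government debt 177.6; financial account: inward foreign direct investment in the manufacturing sector 372.6, purchases of foreign government bonds by domestic residents 616.1, acquisition of a foreign subsidiary by a resident firm (outward FDI) 541.1; capital account: capital transfers received from emigrants 36.1, sale of embassy land to a foreign government 38.6.)

1785.9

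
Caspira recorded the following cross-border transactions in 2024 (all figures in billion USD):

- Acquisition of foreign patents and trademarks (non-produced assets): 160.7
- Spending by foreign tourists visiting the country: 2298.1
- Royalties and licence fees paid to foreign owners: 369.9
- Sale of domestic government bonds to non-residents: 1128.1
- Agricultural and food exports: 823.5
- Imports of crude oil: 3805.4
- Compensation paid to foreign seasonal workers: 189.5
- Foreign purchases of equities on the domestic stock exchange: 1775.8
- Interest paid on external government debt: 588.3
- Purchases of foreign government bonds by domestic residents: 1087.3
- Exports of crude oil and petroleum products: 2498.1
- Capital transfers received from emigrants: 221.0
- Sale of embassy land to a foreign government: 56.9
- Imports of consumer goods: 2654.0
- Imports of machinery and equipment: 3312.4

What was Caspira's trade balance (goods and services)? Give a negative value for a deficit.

-4522.0

Goods: 2498.1 - 2654.0 + 823.5 - 3805.4 - 3312.4 = -6450.2
Services: -369.9 + 2298.1 = 1928.2
Trade balance = -6450.2 + 1928.2 = -4522.0
(Excluded from the trade balance — capital account: acquisition of foreign patents and trademarks (non-produced assets) 160.7, capital transfers received from emigrants 221.0, sale of embassy land to a foreign government 56.9; financial account: sale of domestic government bonds to non-residents 1128.1, foreign purchases of equities on the domestic stock exchange 1775.8, purchases of foreign government bonds by domestic residents 1087.3; primary income: compensation paid to foreign seasonal workers 189.5, interest paid on external government debt 588.3.)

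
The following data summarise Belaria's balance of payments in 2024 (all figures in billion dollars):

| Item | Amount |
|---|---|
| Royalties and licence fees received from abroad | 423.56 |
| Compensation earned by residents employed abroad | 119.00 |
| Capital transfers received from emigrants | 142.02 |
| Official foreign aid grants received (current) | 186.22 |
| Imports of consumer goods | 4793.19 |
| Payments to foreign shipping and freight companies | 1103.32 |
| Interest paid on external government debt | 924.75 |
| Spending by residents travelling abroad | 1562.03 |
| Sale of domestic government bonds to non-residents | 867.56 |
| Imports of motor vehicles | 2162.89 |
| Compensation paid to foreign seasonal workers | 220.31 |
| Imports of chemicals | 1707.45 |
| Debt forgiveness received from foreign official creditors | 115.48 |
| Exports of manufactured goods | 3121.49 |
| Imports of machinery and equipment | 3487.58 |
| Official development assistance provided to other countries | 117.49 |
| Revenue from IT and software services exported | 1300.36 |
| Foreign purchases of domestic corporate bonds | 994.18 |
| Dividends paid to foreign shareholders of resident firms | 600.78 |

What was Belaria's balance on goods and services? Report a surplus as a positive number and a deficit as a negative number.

-9971.05

Goods: -1707.45 + 3121.49 - 2162.89 - 4793.19 - 3487.58 = -9029.62
Services: -1103.32 + 1300.36 + 423.56 - 1562.03 = -941.43
Trade balance = -9029.62 + (-941.43) = -9971.05
(Excluded from the trade balance — primary income: compensation earned by residents employed abroad 119.00, interest paid on external government debt 924.75, compensation paid to foreign seasonal workers 220.31, dividends paid to foreign shareholders of resident firms 600.78; capital account: capital transfers received from emigrants 142.02, debt forgiveness received from foreign official creditors 115.48; secondary income: official foreign aid grants received (current) 186.22, official development assistance provided to other countries 117.49; financial account: sale of domestic government bonds to non-residents 867.56, foreign purchases of domestic corporate bonds 994.18.)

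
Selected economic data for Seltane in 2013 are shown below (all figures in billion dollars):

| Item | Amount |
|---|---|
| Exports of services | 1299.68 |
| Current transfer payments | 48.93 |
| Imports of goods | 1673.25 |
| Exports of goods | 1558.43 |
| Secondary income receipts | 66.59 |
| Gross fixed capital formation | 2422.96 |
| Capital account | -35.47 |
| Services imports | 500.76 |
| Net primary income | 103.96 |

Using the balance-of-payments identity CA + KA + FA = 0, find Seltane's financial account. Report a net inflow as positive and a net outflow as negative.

-770.25

Goods balance = 1558.43 - 1673.25 = -114.82
Services balance = 1299.68 - 500.76 = 798.92
Trade balance (goods + services) = -114.82 + 798.92 = 684.10
Net primary income = 103.96
Net secondary income = 66.59 - 48.93 = 17.66
Current account = 684.10 + 103.96 + 17.66 = 805.72
Financial account = -(805.72 + (-35.47)) = -770.25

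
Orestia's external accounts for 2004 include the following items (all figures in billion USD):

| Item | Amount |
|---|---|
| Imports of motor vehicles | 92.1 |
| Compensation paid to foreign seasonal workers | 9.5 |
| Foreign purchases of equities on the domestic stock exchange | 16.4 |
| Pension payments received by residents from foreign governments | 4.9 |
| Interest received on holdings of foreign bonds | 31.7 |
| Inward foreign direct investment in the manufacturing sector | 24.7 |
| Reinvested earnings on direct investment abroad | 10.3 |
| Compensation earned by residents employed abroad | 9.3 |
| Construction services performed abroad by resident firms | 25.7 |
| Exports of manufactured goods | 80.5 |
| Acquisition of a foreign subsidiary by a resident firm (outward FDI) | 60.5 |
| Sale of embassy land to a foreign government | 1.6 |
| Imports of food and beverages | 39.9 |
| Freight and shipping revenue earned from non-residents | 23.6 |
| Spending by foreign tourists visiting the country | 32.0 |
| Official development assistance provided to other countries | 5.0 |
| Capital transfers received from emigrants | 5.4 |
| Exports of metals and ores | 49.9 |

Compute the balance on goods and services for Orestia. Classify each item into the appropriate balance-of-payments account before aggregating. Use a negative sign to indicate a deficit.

79.7

Goods: 49.9 - 39.9 - 92.1 + 80.5 = -1.6
Services: 23.6 + 25.7 + 32.0 = 81.3
Trade balance = -1.6 + 81.3 = 79.7
(Excluded from the trade balance — primary income: compensation paid to foreign seasonal workers 9.5, interest received on holdings of foreign bonds 31.7, reinvested earnings on direct investment abroad 10.3, compensation earned by residents employed abroad 9.3; financial account: foreign purchases of equities on the domestic stock exchange 16.4, inward foreign direct investment in the manufacturing sector 24.7, acquisition of a foreign subsidiary by a resident firm (outward FDI) 60.5; secondary income: pension payments received by residents from foreign governments 4.9, official development assistance provided to other countries 5.0; capital account: sale of embassy land to a foreign government 1.6, capital transfers received from emigrants 5.4.)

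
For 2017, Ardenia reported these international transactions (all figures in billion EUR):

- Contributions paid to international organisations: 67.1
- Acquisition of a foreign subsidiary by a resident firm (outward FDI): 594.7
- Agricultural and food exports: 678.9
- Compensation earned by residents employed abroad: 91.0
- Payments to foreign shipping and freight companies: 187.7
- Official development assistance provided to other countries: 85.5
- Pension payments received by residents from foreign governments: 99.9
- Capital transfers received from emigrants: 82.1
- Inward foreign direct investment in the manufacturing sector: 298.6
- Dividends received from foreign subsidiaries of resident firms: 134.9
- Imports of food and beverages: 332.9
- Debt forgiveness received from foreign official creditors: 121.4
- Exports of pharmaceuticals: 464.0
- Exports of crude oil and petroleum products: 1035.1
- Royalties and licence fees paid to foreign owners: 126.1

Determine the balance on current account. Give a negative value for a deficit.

1704.5

Goods: 678.9 + 1035.1 + 464.0 - 332.9 = 1845.1
Services: -187.7 - 126.1 = -313.8
Primary income: 91.0 + 134.9 = 225.9
Secondary income: 99.9 - 85.5 - 67.1 = -52.7
Current account = 1845.1 + (-313.8) + 225.9 + (-52.7) = 1704.5
(Excluded from the current account — financial account: acquisition of a foreign subsidiary by a resident firm (outward FDI) 594.7, inward foreign direct investment in the manufacturing sector 298.6; capital account: capital transfers received from emigrants 82.1, debt forgiveness received from foreign official creditors 121.4.)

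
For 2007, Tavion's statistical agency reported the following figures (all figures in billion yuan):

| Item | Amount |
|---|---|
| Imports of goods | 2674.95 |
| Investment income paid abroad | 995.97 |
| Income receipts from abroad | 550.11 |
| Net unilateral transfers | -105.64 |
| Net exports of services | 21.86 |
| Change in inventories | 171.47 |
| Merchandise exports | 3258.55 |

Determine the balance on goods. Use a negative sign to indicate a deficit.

Goods balance = 3258.55 - 2674.95 = 583.60

583.60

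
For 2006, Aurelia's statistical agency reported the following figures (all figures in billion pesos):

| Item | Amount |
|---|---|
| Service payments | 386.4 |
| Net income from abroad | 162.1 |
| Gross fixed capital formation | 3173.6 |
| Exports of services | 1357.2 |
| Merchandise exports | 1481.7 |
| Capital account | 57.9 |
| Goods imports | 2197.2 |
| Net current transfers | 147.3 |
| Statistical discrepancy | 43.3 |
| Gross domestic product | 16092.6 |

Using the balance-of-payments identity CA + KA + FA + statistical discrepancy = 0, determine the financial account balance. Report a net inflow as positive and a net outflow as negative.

-665.9

Goods balance = 1481.7 - 2197.2 = -715.5
Services balance = 1357.2 - 386.4 = 970.8
Trade balance (goods + services) = -715.5 + 970.8 = 255.3
Net primary income = 162.1
Net secondary income = 147.3
Current account = 255.3 + 162.1 + 147.3 = 564.7
Financial account = -(564.7 + 57.9 + 43.3) = -665.9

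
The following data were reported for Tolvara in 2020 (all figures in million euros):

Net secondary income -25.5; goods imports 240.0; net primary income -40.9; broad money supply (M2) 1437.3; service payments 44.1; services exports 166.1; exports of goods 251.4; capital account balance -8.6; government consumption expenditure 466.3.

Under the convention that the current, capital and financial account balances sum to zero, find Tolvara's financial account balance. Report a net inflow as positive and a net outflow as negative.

-58.4

Goods balance = 251.4 - 240.0 = 11.4
Services balance = 166.1 - 44.1 = 122.0
Trade balance (goods + services) = 11.4 + 122.0 = 133.4
Net primary income = -40.9
Net secondary income = -25.5
Current account = 133.4 + (-40.9) + (-25.5) = 67.0
Financial account = -(67.0 + (-8.6)) = -58.4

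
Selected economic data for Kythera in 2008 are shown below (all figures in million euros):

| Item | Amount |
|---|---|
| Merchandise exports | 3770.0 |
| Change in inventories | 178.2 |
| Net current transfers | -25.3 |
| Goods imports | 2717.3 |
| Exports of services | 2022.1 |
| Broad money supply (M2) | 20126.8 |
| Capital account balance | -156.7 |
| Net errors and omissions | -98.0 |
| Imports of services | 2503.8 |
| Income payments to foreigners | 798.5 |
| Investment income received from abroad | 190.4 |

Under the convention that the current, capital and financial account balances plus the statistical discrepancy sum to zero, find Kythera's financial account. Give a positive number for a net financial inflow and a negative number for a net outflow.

Goods balance = 3770.0 - 2717.3 = 1052.7
Services balance = 2022.1 - 2503.8 = -481.7
Trade balance (goods + services) = 1052.7 + (-481.7) = 571.0
Net primary income = 190.4 - 798.5 = -608.1
Net secondary income = -25.3
Current account = 571.0 + (-608.1) + (-25.3) = -62.4
Financial account = -(-62.4 + (-156.7) + (-98.0)) = 317.1

317.1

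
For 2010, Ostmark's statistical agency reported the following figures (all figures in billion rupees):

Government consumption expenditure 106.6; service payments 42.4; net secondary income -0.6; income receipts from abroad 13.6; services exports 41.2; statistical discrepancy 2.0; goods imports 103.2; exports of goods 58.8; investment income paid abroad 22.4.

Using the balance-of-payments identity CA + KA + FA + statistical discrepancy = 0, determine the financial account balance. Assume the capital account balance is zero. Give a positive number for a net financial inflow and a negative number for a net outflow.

53.0

Goods balance = 58.8 - 103.2 = -44.4
Services balance = 41.2 - 42.4 = -1.2
Trade balance (goods + services) = -44.4 + (-1.2) = -45.6
Net primary income = 13.6 - 22.4 = -8.8
Net secondary income = -0.6
Current account = -45.6 + (-8.8) + (-0.6) = -55.0
Financial account = -(-55.0 + 2.0) = 53.0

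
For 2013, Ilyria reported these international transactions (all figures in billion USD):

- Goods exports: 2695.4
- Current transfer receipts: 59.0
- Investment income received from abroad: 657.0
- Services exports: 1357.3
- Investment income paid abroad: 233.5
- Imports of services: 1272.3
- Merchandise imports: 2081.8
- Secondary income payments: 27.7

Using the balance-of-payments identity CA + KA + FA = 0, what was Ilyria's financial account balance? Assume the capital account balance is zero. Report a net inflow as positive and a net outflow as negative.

Goods balance = 2695.4 - 2081.8 = 613.6
Services balance = 1357.3 - 1272.3 = 85.0
Trade balance (goods + services) = 613.6 + 85.0 = 698.6
Net primary income = 657.0 - 233.5 = 423.5
Net secondary income = 59.0 - 27.7 = 31.3
Current account = 698.6 + 423.5 + 31.3 = 1153.4
Financial account = -(1153.4) = -1153.4

-1153.4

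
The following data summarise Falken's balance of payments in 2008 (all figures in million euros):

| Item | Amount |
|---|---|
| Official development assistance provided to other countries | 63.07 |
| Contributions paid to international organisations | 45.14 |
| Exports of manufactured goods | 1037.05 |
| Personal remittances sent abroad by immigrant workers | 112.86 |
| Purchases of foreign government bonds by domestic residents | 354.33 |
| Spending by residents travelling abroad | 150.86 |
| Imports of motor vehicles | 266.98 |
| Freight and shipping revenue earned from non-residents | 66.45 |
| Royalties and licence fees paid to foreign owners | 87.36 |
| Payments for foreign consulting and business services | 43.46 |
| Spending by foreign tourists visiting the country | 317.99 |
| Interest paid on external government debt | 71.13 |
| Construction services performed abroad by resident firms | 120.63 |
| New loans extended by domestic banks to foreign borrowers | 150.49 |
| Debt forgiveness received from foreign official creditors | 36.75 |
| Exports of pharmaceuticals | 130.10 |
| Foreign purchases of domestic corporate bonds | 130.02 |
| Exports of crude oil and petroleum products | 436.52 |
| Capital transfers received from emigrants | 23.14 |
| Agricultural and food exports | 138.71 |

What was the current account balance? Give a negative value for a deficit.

Goods: -266.98 + 138.71 + 436.52 + 1037.05 + 130.10 = 1475.40
Services: 120.63 - 87.36 - 150.86 + 66.45 + 317.99 - 43.46 = 223.39
Primary income: -71.13
Secondary income: -45.14 - 112.86 - 63.07 = -221.07
Current account = 1475.40 + 223.39 + (-71.13) + (-221.07) = 1406.59
(Excluded from the current account — financial account: purchases of foreign government bonds by domestic residents 354.33, new loans extended by domestic banks to foreign borrowers 150.49, foreign purchases of domestic corporate bonds 130.02; capital account: debt forgiveness received from foreign official creditors 36.75, capital transfers received from emigrants 23.14.)

1406.59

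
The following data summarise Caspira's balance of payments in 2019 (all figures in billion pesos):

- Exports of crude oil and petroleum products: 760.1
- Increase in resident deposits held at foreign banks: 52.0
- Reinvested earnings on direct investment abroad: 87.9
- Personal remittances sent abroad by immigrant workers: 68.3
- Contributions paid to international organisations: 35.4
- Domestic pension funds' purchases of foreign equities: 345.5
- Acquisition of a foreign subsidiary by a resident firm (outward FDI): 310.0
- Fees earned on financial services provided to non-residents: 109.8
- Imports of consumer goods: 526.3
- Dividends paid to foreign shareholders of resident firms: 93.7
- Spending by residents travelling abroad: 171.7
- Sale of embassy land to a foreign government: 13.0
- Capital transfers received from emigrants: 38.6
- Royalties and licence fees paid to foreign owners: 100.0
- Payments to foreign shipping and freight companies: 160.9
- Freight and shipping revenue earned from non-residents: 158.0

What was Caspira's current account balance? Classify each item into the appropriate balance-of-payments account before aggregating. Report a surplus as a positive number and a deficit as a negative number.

Goods: 760.1 - 526.3 = 233.8
Services: -100.0 + 158.0 + 109.8 - 160.9 - 171.7 = -164.8
Primary income: -93.7 + 87.9 = -5.8
Secondary income: -68.3 - 35.4 = -103.7
Current account = 233.8 + (-164.8) + (-5.8) + (-103.7) = -40.5
(Excluded from the current account — financial account: increase in resident deposits held at foreign banks 52.0, domestic pension funds' purchases of foreign equities 345.5, acquisition of a foreign subsidiary by a resident firm (outward FDI) 310.0; capital account: sale of embassy land to a foreign government 13.0, capital transfers received from emigrants 38.6.)

-40.5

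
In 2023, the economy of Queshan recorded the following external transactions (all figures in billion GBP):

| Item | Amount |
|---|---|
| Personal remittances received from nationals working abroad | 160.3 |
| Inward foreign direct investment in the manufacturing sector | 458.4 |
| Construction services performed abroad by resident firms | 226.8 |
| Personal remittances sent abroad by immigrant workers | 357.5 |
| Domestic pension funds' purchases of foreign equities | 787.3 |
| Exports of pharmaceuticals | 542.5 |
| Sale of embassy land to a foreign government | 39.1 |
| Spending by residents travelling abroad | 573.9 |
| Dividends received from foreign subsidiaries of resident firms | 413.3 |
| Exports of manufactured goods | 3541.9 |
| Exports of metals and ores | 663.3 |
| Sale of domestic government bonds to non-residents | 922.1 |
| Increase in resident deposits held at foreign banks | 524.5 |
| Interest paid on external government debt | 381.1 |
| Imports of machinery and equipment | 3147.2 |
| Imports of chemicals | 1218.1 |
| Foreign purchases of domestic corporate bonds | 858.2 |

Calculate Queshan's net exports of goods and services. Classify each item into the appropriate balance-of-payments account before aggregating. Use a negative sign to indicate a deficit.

35.3

Goods: 542.5 + 663.3 - 3147.2 - 1218.1 + 3541.9 = 382.4
Services: 226.8 - 573.9 = -347.1
Trade balance = 382.4 + (-347.1) = 35.3
(Excluded from the trade balance — secondary income: personal remittances received from nationals working abroad 160.3, personal remittances sent abroad by immigrant workers 357.5; financial account: inward foreign direct investment in the manufacturing sector 458.4, domestic pension funds' purchases of foreign equities 787.3, sale of domestic government bonds to non-residents 922.1, increase in resident deposits held at foreign banks 524.5, foreign purchases of domestic corporate bonds 858.2; capital account: sale of embassy land to a foreign government 39.1; primary income: dividends received from foreign subsidiaries of resident firms 413.3, interest paid on external government debt 381.1.)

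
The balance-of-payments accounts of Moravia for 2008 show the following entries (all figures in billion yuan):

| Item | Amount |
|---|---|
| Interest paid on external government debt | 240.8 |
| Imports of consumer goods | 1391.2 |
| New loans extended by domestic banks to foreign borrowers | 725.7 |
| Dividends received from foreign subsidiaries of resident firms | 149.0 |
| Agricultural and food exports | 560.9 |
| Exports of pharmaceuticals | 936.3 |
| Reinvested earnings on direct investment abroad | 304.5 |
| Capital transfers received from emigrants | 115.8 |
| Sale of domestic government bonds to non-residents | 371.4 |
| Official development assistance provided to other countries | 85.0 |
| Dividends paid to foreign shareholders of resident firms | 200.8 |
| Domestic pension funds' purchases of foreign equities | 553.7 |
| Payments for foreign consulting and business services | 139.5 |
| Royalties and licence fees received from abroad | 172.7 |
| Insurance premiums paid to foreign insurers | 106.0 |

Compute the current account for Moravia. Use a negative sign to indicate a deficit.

-39.9

Goods: 560.9 - 1391.2 + 936.3 = 106.0
Services: -106.0 + 172.7 - 139.5 = -72.8
Primary income: -200.8 + 149.0 + 304.5 - 240.8 = 11.9
Secondary income: -85.0
Current account = 106.0 + (-72.8) + 11.9 + (-85.0) = -39.9
(Excluded from the current account — financial account: new loans extended by domestic banks to foreign borrowers 725.7, sale of domestic government bonds to non-residents 371.4, domestic pension funds' purchases of foreign equities 553.7; capital account: capital transfers received from emigrants 115.8.)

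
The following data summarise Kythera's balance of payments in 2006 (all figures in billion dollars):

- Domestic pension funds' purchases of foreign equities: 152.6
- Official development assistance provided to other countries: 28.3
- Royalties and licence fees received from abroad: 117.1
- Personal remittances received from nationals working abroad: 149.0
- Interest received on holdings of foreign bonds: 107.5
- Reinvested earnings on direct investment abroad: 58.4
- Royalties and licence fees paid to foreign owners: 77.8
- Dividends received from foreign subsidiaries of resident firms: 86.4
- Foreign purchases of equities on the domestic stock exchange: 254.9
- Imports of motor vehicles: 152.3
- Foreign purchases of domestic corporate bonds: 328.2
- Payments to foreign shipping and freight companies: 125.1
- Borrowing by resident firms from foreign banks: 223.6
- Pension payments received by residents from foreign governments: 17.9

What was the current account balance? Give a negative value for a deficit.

152.8

Goods: -152.3
Services: 117.1 - 77.8 - 125.1 = -85.8
Primary income: 107.5 + 58.4 + 86.4 = 252.3
Secondary income: -28.3 + 149.0 + 17.9 = 138.6
Current account = (-152.3) + (-85.8) + 252.3 + 138.6 = 152.8
(Excluded from the current account — financial account: domestic pension funds' purchases of foreign equities 152.6, foreign purchases of equities on the domestic stock exchange 254.9, foreign purchases of domestic corporate bonds 328.2, borrowing by resident firms from foreign banks 223.6.)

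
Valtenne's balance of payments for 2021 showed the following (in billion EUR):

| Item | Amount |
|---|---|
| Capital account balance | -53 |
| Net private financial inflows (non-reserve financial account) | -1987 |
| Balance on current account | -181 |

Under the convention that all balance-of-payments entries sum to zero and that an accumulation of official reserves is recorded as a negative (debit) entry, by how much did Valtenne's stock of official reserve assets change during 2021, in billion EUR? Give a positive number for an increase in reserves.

Official reserve transactions balance = -((-181) + (-53) + (-1987)) = 2221
An accumulation of reserves is recorded as a debit (negative entry), so the change in the stock of reserves is the negative of that balance.
Change in official reserves = -(2221) = -2221

-2221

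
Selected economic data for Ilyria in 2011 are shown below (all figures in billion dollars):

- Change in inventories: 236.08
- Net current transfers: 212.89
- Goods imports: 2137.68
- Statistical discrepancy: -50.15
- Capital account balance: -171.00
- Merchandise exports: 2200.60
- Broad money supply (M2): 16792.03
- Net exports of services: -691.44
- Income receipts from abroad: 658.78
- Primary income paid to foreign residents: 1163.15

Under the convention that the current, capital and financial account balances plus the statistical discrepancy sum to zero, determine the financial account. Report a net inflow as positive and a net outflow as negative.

Goods balance = 2200.60 - 2137.68 = 62.92
Services balance = -691.44
Trade balance (goods + services) = 62.92 + (-691.44) = -628.52
Net primary income = 658.78 - 1163.15 = -504.37
Net secondary income = 212.89
Current account = -628.52 + (-504.37) + 212.89 = -920.00
Financial account = -(-920.00 + (-171.00) + (-50.15)) = 1141.15

1141.15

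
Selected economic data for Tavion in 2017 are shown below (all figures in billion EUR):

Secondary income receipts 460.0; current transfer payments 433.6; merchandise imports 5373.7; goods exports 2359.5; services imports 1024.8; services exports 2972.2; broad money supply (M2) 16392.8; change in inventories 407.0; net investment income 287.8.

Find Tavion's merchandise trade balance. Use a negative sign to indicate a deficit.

Goods balance = 2359.5 - 5373.7 = -3014.2

-3014.2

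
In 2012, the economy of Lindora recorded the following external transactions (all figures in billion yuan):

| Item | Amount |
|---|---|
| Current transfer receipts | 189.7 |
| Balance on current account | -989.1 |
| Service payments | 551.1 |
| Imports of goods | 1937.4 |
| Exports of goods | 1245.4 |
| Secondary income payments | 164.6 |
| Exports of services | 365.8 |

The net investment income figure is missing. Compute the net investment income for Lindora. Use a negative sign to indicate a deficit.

Current account = goods balance + services balance + net primary income + net secondary income
Sum of the known components = -852.2
Net investment income = CA - (known components) = -989.1 - (-852.2) = -136.9

-136.9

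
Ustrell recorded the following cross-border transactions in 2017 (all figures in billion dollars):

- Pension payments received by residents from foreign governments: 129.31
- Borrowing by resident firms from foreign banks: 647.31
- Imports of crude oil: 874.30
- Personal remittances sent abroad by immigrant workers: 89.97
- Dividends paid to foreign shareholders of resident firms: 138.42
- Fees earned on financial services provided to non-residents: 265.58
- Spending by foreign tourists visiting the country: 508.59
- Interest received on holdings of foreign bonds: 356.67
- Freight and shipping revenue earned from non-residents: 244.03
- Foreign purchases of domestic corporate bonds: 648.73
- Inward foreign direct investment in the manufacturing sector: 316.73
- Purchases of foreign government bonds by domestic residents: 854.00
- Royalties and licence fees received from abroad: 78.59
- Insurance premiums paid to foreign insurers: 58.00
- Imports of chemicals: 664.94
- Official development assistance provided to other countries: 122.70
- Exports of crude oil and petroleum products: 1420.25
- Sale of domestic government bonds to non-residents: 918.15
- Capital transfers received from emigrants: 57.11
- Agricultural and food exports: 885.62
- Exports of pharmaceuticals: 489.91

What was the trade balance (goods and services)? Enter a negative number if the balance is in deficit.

Goods: 489.91 - 664.94 + 885.62 - 874.30 + 1420.25 = 1256.54
Services: 78.59 + 244.03 - 58.00 + 508.59 + 265.58 = 1038.79
Trade balance = 1256.54 + 1038.79 = 2295.33
(Excluded from the trade balance — secondary income: pension payments received by residents from foreign governments 129.31, personal remittances sent abroad by immigrant workers 89.97, official development assistance provided to other countries 122.70; financial account: borrowing by resident firms from foreign banks 647.31, foreign purchases of domestic corporate bonds 648.73, inward foreign direct investment in the manufacturing sector 316.73, purchases of foreign government bonds by domestic residents 854.00, sale of domestic government bonds to non-residents 918.15; primary income: dividends paid to foreign shareholders of resident firms 138.42, interest received on holdings of foreign bonds 356.67; capital account: capital transfers received from emigrants 57.11.)

2295.33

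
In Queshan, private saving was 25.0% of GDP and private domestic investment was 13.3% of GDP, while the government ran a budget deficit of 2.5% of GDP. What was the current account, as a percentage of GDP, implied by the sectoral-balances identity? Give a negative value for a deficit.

9.2

By the sectoral-balances identity, CA = (S_private - I) + (T - G).
Private balance = 25.0 - 13.3 = 11.7
Government balance (T - G) = -2.5
CA = 11.7 + (-2.5) = 9.2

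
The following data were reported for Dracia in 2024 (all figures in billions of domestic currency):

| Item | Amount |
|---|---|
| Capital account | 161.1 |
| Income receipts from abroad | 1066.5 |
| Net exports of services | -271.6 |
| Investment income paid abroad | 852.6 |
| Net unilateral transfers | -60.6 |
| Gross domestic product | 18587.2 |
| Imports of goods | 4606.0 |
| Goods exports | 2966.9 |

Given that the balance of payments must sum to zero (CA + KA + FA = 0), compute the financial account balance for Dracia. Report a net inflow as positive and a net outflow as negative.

Goods balance = 2966.9 - 4606.0 = -1639.1
Services balance = -271.6
Trade balance (goods + services) = -1639.1 + (-271.6) = -1910.7
Net primary income = 1066.5 - 852.6 = 213.9
Net secondary income = -60.6
Current account = -1910.7 + 213.9 + (-60.6) = -1757.4
Financial account = -(-1757.4 + 161.1) = 1596.3

1596.3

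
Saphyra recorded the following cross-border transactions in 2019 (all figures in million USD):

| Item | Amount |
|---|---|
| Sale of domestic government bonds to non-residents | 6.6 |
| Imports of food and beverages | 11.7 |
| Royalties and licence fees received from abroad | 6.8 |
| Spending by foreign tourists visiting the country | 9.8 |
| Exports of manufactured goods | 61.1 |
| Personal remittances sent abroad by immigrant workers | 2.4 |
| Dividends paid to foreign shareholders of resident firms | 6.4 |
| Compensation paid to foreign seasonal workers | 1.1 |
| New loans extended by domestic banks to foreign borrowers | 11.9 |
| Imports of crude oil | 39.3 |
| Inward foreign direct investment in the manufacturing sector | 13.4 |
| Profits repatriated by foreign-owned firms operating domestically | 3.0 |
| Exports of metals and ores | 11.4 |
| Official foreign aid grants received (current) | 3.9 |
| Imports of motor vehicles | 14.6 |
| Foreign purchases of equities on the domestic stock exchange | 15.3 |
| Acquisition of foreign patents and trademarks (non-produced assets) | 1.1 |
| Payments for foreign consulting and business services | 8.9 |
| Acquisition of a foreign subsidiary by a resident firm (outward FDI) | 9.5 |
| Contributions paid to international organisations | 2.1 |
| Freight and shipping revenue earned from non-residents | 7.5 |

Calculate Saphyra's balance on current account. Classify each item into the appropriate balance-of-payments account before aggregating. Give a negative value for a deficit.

Goods: -39.3 + 61.1 + 11.4 - 11.7 - 14.6 = 6.9
Services: 7.5 + 9.8 + 6.8 - 8.9 = 15.2
Primary income: -6.4 - 3.0 - 1.1 = -10.5
Secondary income: -2.4 + 3.9 - 2.1 = -0.6
Current account = 6.9 + 15.2 + (-10.5) + (-0.6) = 11.0
(Excluded from the current account — financial account: sale of domestic government bonds to non-residents 6.6, new loans extended by domestic banks to foreign borrowers 11.9, inward foreign direct investment in the manufacturing sector 13.4, foreign purchases of equities on the domestic stock exchange 15.3, acquisition of a foreign subsidiary by a resident firm (outward FDI) 9.5; capital account: acquisition of foreign patents and trademarks (non-produced assets) 1.1.)

11.0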